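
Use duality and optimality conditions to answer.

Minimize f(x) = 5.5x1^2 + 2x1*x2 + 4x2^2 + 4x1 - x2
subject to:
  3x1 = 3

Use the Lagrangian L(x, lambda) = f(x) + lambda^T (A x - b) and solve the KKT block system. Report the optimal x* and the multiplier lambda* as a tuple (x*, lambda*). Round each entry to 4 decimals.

Form the Lagrangian:
  L(x, lambda) = (1/2) x^T Q x + c^T x + lambda^T (A x - b)
Stationarity (grad_x L = 0): Q x + c + A^T lambda = 0.
Primal feasibility: A x = b.

This gives the KKT block system:
  [ Q   A^T ] [ x     ]   [-c ]
  [ A    0  ] [ lambda ] = [ b ]

Solving the linear system:
  x*      = (1, -0.125)
  lambda* = (-4.9167)
  f(x*)   = 9.4375

x* = (1, -0.125), lambda* = (-4.9167)


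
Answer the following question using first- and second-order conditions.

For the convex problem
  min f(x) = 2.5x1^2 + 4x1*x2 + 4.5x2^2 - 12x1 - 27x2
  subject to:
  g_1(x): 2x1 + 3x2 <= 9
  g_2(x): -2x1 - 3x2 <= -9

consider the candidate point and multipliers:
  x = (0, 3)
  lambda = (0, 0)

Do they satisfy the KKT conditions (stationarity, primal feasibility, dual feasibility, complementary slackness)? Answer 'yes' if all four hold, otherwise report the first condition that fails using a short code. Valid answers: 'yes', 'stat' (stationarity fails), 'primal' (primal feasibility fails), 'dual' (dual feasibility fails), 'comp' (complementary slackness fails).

Gradient of f: grad f(x) = Q x + c = (0, 0)
Constraint values g_i(x) = a_i^T x - b_i:
  g_1((0, 3)) = 0
  g_2((0, 3)) = 0
Stationarity residual: grad f(x) + sum_i lambda_i a_i = (0, 0)
  -> stationarity OK
Primal feasibility (all g_i <= 0): OK
Dual feasibility (all lambda_i >= 0): OK
Complementary slackness (lambda_i * g_i(x) = 0 for all i): OK

Verdict: yes, KKT holds.

yes


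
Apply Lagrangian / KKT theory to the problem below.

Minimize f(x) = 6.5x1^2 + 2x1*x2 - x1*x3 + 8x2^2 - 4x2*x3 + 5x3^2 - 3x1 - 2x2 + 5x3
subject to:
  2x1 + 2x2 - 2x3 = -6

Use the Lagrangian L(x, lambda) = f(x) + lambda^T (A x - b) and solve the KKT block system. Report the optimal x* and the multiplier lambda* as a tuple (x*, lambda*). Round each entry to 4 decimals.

Form the Lagrangian:
  L(x, lambda) = (1/2) x^T Q x + c^T x + lambda^T (A x - b)
Stationarity (grad_x L = 0): Q x + c + A^T lambda = 0.
Primal feasibility: A x = b.

This gives the KKT block system:
  [ Q   A^T ] [ x     ]   [-c ]
  [ A    0  ] [ lambda ] = [ b ]

Solving the linear system:
  x*      = (-1.1398, -0.7234, 1.1368)
  lambda* = (10.2006)
  f(x*)   = 35.8769

x* = (-1.1398, -0.7234, 1.1368), lambda* = (10.2006)


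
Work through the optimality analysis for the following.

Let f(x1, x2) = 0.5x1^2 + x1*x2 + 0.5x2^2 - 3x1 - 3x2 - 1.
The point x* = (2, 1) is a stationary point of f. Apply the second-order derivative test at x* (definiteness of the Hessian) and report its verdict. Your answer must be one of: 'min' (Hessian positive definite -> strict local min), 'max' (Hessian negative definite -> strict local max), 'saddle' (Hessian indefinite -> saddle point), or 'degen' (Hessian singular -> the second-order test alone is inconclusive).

Compute the Hessian H = grad^2 f:
  H = [[1, 1], [1, 1]]
Verify stationarity: grad f(x*) = H x* + g = (0, 0).
Eigenvalues of H: 0, 2.
H has a zero eigenvalue (singular; positive semidefinite but not definite), so H is neither positive definite, negative definite, nor indefinite. The second-order test alone is inconclusive -> degen.
(Indeed, f is constant along the null direction of H through x*, so x* is not a strict local extremum.)

degen


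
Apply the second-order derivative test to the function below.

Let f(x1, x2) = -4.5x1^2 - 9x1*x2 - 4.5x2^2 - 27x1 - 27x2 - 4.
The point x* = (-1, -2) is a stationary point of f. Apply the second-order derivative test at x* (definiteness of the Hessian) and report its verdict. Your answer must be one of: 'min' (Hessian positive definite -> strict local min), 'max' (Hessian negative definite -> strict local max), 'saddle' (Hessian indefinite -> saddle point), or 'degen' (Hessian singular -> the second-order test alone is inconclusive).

Compute the Hessian H = grad^2 f:
  H = [[-9, -9], [-9, -9]]
Verify stationarity: grad f(x*) = H x* + g = (0, 0).
Eigenvalues of H: -18, 0.
H has a zero eigenvalue (singular; negative semidefinite but not definite), so H is neither positive definite, negative definite, nor indefinite. The second-order test alone is inconclusive -> degen.
(Indeed, f is constant along the null direction of H through x*, so x* is not a strict local extremum.)

degen


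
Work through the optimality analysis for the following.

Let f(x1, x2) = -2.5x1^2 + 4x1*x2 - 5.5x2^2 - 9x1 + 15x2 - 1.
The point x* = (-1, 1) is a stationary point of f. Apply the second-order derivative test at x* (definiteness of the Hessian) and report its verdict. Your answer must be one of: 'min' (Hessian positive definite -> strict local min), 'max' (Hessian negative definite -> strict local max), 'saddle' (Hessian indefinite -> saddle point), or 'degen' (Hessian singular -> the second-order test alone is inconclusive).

Compute the Hessian H = grad^2 f:
  H = [[-5, 4], [4, -11]]
Verify stationarity: grad f(x*) = H x* + g = (0, 0).
Eigenvalues of H: -13, -3.
Both eigenvalues < 0, so H is negative definite -> x* is a strict local max.

max


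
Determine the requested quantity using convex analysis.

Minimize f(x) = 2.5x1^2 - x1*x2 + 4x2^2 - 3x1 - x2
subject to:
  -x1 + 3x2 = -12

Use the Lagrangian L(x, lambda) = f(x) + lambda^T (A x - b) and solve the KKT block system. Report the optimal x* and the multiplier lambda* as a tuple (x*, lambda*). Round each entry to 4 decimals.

Form the Lagrangian:
  L(x, lambda) = (1/2) x^T Q x + c^T x + lambda^T (A x - b)
Stationarity (grad_x L = 0): Q x + c + A^T lambda = 0.
Primal feasibility: A x = b.

This gives the KKT block system:
  [ Q   A^T ] [ x     ]   [-c ]
  [ A    0  ] [ lambda ] = [ b ]

Solving the linear system:
  x*      = (1.9149, -3.3617)
  lambda* = (9.9362)
  f(x*)   = 58.4255

x* = (1.9149, -3.3617), lambda* = (9.9362)


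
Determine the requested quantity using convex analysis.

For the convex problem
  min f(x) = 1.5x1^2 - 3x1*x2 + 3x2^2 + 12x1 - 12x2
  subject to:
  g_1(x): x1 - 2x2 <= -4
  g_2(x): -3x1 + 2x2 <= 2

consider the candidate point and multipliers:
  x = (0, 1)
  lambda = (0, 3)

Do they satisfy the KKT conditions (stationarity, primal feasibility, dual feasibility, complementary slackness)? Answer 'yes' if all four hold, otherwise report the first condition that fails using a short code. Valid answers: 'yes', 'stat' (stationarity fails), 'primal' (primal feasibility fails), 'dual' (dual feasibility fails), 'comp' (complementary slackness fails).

Gradient of f: grad f(x) = Q x + c = (9, -6)
Constraint values g_i(x) = a_i^T x - b_i:
  g_1((0, 1)) = 2
  g_2((0, 1)) = 0
Stationarity residual: grad f(x) + sum_i lambda_i a_i = (0, 0)
  -> stationarity OK
Primal feasibility (all g_i <= 0): FAILS
Dual feasibility (all lambda_i >= 0): OK
Complementary slackness (lambda_i * g_i(x) = 0 for all i): OK

Verdict: the first failing condition is primal_feasibility -> primal.

primal


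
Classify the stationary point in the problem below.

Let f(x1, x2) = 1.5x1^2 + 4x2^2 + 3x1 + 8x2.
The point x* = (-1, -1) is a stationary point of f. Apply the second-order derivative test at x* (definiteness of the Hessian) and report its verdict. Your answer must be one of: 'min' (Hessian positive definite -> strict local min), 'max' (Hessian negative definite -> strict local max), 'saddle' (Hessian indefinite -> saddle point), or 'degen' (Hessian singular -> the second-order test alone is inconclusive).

Compute the Hessian H = grad^2 f:
  H = [[3, 0], [0, 8]]
Verify stationarity: grad f(x*) = H x* + g = (0, 0).
Eigenvalues of H: 3, 8.
Both eigenvalues > 0, so H is positive definite -> x* is a strict local min.

min


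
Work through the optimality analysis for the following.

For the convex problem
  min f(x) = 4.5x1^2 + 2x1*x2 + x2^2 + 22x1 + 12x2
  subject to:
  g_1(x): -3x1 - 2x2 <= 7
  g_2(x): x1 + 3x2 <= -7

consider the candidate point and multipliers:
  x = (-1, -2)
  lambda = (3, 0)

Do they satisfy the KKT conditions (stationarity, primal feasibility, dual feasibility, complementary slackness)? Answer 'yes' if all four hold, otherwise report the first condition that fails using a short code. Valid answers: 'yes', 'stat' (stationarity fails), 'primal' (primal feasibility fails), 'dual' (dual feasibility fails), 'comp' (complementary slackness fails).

Gradient of f: grad f(x) = Q x + c = (9, 6)
Constraint values g_i(x) = a_i^T x - b_i:
  g_1((-1, -2)) = 0
  g_2((-1, -2)) = 0
Stationarity residual: grad f(x) + sum_i lambda_i a_i = (0, 0)
  -> stationarity OK
Primal feasibility (all g_i <= 0): OK
Dual feasibility (all lambda_i >= 0): OK
Complementary slackness (lambda_i * g_i(x) = 0 for all i): OK

Verdict: yes, KKT holds.

yes


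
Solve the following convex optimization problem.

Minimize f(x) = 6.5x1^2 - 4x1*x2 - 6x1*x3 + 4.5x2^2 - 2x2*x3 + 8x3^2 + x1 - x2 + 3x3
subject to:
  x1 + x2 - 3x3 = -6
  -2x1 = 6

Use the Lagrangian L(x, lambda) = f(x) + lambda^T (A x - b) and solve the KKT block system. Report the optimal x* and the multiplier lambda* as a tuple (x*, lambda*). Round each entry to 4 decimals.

Form the Lagrangian:
  L(x, lambda) = (1/2) x^T Q x + c^T x + lambda^T (A x - b)
Stationarity (grad_x L = 0): Q x + c + A^T lambda = 0.
Primal feasibility: A x = b.

This gives the KKT block system:
  [ Q   A^T ] [ x     ]   [-c ]
  [ A    0  ] [ lambda ] = [ b ]

Solving the linear system:
  x*      = (-3, -2.2588, 0.2471)
  lambda* = (9.8235, -10.3118)
  f(x*)   = 60.4059

x* = (-3, -2.2588, 0.2471), lambda* = (9.8235, -10.3118)


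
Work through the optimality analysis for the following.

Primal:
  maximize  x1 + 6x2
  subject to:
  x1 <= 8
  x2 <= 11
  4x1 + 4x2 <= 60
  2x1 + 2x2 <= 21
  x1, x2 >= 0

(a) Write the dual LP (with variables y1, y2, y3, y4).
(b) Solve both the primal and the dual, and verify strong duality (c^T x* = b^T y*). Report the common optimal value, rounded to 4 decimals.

The standard primal-dual pair for 'max c^T x s.t. A x <= b, x >= 0' is:
  Dual:  min b^T y  s.t.  A^T y >= c,  y >= 0.

So the dual LP is:
  minimize  8y1 + 11y2 + 60y3 + 21y4
  subject to:
    y1 + 4y3 + 2y4 >= 1
    y2 + 4y3 + 2y4 >= 6
    y1, y2, y3, y4 >= 0

Solving the primal: x* = (0, 10.5).
  primal value c^T x* = 63.
Solving the dual: y* = (0, 0, 0, 3).
  dual value b^T y* = 63.
Strong duality: c^T x* = b^T y*. Confirmed.

63


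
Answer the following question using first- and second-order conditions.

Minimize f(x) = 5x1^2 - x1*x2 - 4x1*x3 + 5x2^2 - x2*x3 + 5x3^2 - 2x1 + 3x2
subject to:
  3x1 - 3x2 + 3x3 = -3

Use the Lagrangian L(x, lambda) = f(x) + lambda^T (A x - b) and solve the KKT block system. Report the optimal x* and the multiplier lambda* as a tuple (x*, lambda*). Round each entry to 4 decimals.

Form the Lagrangian:
  L(x, lambda) = (1/2) x^T Q x + c^T x + lambda^T (A x - b)
Stationarity (grad_x L = 0): Q x + c + A^T lambda = 0.
Primal feasibility: A x = b.

This gives the KKT block system:
  [ Q   A^T ] [ x     ]   [-c ]
  [ A    0  ] [ lambda ] = [ b ]

Solving the linear system:
  x*      = (-0.4286, 0, -0.5714)
  lambda* = (1.3333)
  f(x*)   = 2.4286

x* = (-0.4286, 0, -0.5714), lambda* = (1.3333)


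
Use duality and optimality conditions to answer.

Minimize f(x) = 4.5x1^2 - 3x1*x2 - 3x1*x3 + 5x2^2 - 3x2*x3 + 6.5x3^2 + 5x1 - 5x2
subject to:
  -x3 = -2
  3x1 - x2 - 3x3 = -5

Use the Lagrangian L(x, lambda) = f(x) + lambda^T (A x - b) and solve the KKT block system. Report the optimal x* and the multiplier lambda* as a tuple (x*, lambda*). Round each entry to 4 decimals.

Form the Lagrangian:
  L(x, lambda) = (1/2) x^T Q x + c^T x + lambda^T (A x - b)
Stationarity (grad_x L = 0): Q x + c + A^T lambda = 0.
Primal feasibility: A x = b.

This gives the KKT block system:
  [ Q   A^T ] [ x     ]   [-c ]
  [ A    0  ] [ lambda ] = [ b ]

Solving the linear system:
  x*      = (0.7531, 1.2593, 2)
  lambda* = (21.963, -0.6667)
  f(x*)   = 19.0309

x* = (0.7531, 1.2593, 2), lambda* = (21.963, -0.6667)


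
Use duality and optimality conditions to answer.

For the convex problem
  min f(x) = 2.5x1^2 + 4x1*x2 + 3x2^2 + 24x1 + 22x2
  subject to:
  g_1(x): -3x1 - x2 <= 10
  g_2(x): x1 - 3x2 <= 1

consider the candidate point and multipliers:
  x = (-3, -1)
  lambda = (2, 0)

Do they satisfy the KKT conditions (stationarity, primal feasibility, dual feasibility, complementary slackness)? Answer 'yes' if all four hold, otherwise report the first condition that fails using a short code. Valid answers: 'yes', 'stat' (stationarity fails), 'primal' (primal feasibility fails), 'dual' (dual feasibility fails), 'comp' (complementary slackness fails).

Gradient of f: grad f(x) = Q x + c = (5, 4)
Constraint values g_i(x) = a_i^T x - b_i:
  g_1((-3, -1)) = 0
  g_2((-3, -1)) = -1
Stationarity residual: grad f(x) + sum_i lambda_i a_i = (-1, 2)
  -> stationarity FAILS
Primal feasibility (all g_i <= 0): OK
Dual feasibility (all lambda_i >= 0): OK
Complementary slackness (lambda_i * g_i(x) = 0 for all i): OK

Verdict: the first failing condition is stationarity -> stat.

stat


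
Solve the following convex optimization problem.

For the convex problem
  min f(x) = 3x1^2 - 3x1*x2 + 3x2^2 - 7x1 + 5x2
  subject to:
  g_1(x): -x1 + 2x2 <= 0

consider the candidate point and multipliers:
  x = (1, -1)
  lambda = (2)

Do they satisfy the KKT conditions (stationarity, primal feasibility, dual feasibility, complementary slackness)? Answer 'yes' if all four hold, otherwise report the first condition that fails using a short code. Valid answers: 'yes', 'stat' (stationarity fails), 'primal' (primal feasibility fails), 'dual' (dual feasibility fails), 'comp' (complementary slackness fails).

Gradient of f: grad f(x) = Q x + c = (2, -4)
Constraint values g_i(x) = a_i^T x - b_i:
  g_1((1, -1)) = -3
Stationarity residual: grad f(x) + sum_i lambda_i a_i = (0, 0)
  -> stationarity OK
Primal feasibility (all g_i <= 0): OK
Dual feasibility (all lambda_i >= 0): OK
Complementary slackness (lambda_i * g_i(x) = 0 for all i): FAILS

Verdict: the first failing condition is complementary_slackness -> comp.

comp


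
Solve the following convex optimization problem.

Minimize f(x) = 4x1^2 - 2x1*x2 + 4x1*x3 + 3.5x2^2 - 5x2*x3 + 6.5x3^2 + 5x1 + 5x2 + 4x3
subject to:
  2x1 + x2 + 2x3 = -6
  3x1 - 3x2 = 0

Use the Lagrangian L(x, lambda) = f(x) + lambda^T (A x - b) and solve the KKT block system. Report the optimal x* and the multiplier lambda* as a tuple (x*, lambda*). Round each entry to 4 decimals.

Form the Lagrangian:
  L(x, lambda) = (1/2) x^T Q x + c^T x + lambda^T (A x - b)
Stationarity (grad_x L = 0): Q x + c + A^T lambda = 0.
Primal feasibility: A x = b.

This gives the KKT block system:
  [ Q   A^T ] [ x     ]   [-c ]
  [ A    0  ] [ lambda ] = [ b ]

Solving the linear system:
  x*      = (-1.5145, -1.5145, -0.7283)
  lambda* = (1.9769, 1.0154)
  f(x*)   = -3.0983

x* = (-1.5145, -1.5145, -0.7283), lambda* = (1.9769, 1.0154)


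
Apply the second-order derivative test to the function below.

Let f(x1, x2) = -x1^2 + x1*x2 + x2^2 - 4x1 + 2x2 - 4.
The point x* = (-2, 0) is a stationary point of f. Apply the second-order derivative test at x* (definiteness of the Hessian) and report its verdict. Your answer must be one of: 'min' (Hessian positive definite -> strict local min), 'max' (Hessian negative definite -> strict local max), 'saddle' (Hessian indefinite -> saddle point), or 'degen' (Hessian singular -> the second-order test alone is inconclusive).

Compute the Hessian H = grad^2 f:
  H = [[-2, 1], [1, 2]]
Verify stationarity: grad f(x*) = H x* + g = (0, 0).
Eigenvalues of H: -2.2361, 2.2361.
Eigenvalues have mixed signs, so H is indefinite -> x* is a saddle point.

saddle


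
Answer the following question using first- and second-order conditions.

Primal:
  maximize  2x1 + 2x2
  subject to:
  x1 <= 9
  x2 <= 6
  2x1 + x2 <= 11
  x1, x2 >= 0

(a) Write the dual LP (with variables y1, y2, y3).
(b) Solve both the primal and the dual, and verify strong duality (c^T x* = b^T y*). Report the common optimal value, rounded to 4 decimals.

The standard primal-dual pair for 'max c^T x s.t. A x <= b, x >= 0' is:
  Dual:  min b^T y  s.t.  A^T y >= c,  y >= 0.

So the dual LP is:
  minimize  9y1 + 6y2 + 11y3
  subject to:
    y1 + 2y3 >= 2
    y2 + y3 >= 2
    y1, y2, y3 >= 0

Solving the primal: x* = (2.5, 6).
  primal value c^T x* = 17.
Solving the dual: y* = (0, 1, 1).
  dual value b^T y* = 17.
Strong duality: c^T x* = b^T y*. Confirmed.

17


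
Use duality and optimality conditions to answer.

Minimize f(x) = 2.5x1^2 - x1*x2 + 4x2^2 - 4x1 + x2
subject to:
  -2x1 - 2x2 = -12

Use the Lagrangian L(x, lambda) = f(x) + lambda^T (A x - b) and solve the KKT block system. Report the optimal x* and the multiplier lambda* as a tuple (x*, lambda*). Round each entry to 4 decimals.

Form the Lagrangian:
  L(x, lambda) = (1/2) x^T Q x + c^T x + lambda^T (A x - b)
Stationarity (grad_x L = 0): Q x + c + A^T lambda = 0.
Primal feasibility: A x = b.

This gives the KKT block system:
  [ Q   A^T ] [ x     ]   [-c ]
  [ A    0  ] [ lambda ] = [ b ]

Solving the linear system:
  x*      = (3.9333, 2.0667)
  lambda* = (6.8)
  f(x*)   = 33.9667

x* = (3.9333, 2.0667), lambda* = (6.8)


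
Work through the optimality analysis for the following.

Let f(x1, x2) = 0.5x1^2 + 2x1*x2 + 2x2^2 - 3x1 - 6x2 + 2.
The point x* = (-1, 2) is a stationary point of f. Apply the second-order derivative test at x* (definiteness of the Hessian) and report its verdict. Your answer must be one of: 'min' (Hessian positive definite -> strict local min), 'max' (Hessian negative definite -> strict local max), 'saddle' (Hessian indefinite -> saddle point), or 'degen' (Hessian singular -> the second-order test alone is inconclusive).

Compute the Hessian H = grad^2 f:
  H = [[1, 2], [2, 4]]
Verify stationarity: grad f(x*) = H x* + g = (0, 0).
Eigenvalues of H: 0, 5.
H has a zero eigenvalue (singular; positive semidefinite but not definite), so H is neither positive definite, negative definite, nor indefinite. The second-order test alone is inconclusive -> degen.
(Indeed, f is constant along the null direction of H through x*, so x* is not a strict local extremum.)

degen


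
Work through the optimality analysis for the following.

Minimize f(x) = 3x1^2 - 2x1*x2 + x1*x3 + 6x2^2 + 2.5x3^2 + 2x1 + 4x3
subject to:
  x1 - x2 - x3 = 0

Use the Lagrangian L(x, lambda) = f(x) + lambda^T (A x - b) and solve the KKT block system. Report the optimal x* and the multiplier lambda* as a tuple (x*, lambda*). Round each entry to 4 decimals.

Form the Lagrangian:
  L(x, lambda) = (1/2) x^T Q x + c^T x + lambda^T (A x - b)
Stationarity (grad_x L = 0): Q x + c + A^T lambda = 0.
Primal feasibility: A x = b.

This gives the KKT block system:
  [ Q   A^T ] [ x     ]   [-c ]
  [ A    0  ] [ lambda ] = [ b ]

Solving the linear system:
  x*      = (-0.4459, 0.0255, -0.4713)
  lambda* = (1.1975)
  f(x*)   = -1.3885

x* = (-0.4459, 0.0255, -0.4713), lambda* = (1.1975)


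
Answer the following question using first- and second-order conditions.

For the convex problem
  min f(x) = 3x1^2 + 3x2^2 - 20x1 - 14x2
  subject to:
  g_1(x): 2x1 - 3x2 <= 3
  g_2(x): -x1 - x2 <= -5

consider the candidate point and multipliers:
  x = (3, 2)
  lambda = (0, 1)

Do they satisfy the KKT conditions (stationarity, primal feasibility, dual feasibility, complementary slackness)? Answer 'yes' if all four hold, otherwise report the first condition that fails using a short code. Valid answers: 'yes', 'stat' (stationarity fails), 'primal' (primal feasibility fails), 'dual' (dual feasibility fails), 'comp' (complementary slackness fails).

Gradient of f: grad f(x) = Q x + c = (-2, -2)
Constraint values g_i(x) = a_i^T x - b_i:
  g_1((3, 2)) = -3
  g_2((3, 2)) = 0
Stationarity residual: grad f(x) + sum_i lambda_i a_i = (-3, -3)
  -> stationarity FAILS
Primal feasibility (all g_i <= 0): OK
Dual feasibility (all lambda_i >= 0): OK
Complementary slackness (lambda_i * g_i(x) = 0 for all i): OK

Verdict: the first failing condition is stationarity -> stat.

stat


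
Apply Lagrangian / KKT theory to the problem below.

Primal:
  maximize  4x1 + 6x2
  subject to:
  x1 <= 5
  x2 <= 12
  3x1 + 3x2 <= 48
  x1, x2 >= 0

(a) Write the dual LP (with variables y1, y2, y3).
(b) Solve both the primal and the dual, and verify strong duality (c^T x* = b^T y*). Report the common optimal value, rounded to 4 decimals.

The standard primal-dual pair for 'max c^T x s.t. A x <= b, x >= 0' is:
  Dual:  min b^T y  s.t.  A^T y >= c,  y >= 0.

So the dual LP is:
  minimize  5y1 + 12y2 + 48y3
  subject to:
    y1 + 3y3 >= 4
    y2 + 3y3 >= 6
    y1, y2, y3 >= 0

Solving the primal: x* = (4, 12).
  primal value c^T x* = 88.
Solving the dual: y* = (0, 2, 1.3333).
  dual value b^T y* = 88.
Strong duality: c^T x* = b^T y*. Confirmed.

88


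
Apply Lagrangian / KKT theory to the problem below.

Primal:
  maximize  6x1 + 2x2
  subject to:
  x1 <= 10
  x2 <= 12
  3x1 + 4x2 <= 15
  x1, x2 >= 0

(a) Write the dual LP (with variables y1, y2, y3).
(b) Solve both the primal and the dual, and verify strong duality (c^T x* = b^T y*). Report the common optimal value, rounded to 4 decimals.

The standard primal-dual pair for 'max c^T x s.t. A x <= b, x >= 0' is:
  Dual:  min b^T y  s.t.  A^T y >= c,  y >= 0.

So the dual LP is:
  minimize  10y1 + 12y2 + 15y3
  subject to:
    y1 + 3y3 >= 6
    y2 + 4y3 >= 2
    y1, y2, y3 >= 0

Solving the primal: x* = (5, 0).
  primal value c^T x* = 30.
Solving the dual: y* = (0, 0, 2).
  dual value b^T y* = 30.
Strong duality: c^T x* = b^T y*. Confirmed.

30


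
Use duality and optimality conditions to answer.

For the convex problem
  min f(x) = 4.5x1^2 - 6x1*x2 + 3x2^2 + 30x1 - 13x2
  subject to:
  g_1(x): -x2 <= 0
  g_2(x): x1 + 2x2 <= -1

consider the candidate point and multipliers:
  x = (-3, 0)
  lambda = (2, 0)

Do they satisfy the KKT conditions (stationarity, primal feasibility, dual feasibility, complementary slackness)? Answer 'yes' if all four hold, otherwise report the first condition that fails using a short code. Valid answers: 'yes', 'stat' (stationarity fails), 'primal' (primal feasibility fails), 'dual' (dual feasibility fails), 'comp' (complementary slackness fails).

Gradient of f: grad f(x) = Q x + c = (3, 5)
Constraint values g_i(x) = a_i^T x - b_i:
  g_1((-3, 0)) = 0
  g_2((-3, 0)) = -2
Stationarity residual: grad f(x) + sum_i lambda_i a_i = (3, 3)
  -> stationarity FAILS
Primal feasibility (all g_i <= 0): OK
Dual feasibility (all lambda_i >= 0): OK
Complementary slackness (lambda_i * g_i(x) = 0 for all i): OK

Verdict: the first failing condition is stationarity -> stat.

stat


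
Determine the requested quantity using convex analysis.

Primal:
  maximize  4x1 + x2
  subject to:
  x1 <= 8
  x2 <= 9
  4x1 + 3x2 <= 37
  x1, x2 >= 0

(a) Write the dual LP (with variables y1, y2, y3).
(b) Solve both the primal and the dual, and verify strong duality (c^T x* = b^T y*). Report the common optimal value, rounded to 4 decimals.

The standard primal-dual pair for 'max c^T x s.t. A x <= b, x >= 0' is:
  Dual:  min b^T y  s.t.  A^T y >= c,  y >= 0.

So the dual LP is:
  minimize  8y1 + 9y2 + 37y3
  subject to:
    y1 + 4y3 >= 4
    y2 + 3y3 >= 1
    y1, y2, y3 >= 0

Solving the primal: x* = (8, 1.6667).
  primal value c^T x* = 33.6667.
Solving the dual: y* = (2.6667, 0, 0.3333).
  dual value b^T y* = 33.6667.
Strong duality: c^T x* = b^T y*. Confirmed.

33.6667


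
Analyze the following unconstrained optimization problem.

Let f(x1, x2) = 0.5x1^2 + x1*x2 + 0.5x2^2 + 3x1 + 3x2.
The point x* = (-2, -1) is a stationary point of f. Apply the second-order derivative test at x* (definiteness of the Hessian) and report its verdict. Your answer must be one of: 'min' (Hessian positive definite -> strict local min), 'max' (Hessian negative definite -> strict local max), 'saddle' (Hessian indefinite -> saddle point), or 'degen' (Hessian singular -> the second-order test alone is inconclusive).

Compute the Hessian H = grad^2 f:
  H = [[1, 1], [1, 1]]
Verify stationarity: grad f(x*) = H x* + g = (0, 0).
Eigenvalues of H: 0, 2.
H has a zero eigenvalue (singular; positive semidefinite but not definite), so H is neither positive definite, negative definite, nor indefinite. The second-order test alone is inconclusive -> degen.
(Indeed, f is constant along the null direction of H through x*, so x* is not a strict local extremum.)

degen


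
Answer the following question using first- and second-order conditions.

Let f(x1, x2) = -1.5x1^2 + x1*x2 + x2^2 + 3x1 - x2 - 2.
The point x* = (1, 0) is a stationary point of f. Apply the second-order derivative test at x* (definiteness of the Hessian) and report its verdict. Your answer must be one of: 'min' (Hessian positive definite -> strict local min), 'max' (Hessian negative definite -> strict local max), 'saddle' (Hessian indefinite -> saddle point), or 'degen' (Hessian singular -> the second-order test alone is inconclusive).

Compute the Hessian H = grad^2 f:
  H = [[-3, 1], [1, 2]]
Verify stationarity: grad f(x*) = H x* + g = (0, 0).
Eigenvalues of H: -3.1926, 2.1926.
Eigenvalues have mixed signs, so H is indefinite -> x* is a saddle point.

saddle


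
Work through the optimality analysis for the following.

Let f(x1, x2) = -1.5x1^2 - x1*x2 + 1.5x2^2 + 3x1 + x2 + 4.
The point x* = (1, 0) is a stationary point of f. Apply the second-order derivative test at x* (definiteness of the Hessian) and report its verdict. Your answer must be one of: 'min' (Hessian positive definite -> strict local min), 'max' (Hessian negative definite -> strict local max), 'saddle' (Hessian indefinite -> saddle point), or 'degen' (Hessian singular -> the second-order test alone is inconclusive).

Compute the Hessian H = grad^2 f:
  H = [[-3, -1], [-1, 3]]
Verify stationarity: grad f(x*) = H x* + g = (0, 0).
Eigenvalues of H: -3.1623, 3.1623.
Eigenvalues have mixed signs, so H is indefinite -> x* is a saddle point.

saddle


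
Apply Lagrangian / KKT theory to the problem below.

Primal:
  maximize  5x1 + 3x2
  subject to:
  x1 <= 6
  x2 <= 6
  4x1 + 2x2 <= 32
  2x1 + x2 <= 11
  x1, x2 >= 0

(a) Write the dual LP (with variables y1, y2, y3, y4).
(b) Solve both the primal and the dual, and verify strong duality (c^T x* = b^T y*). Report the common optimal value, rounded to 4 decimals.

The standard primal-dual pair for 'max c^T x s.t. A x <= b, x >= 0' is:
  Dual:  min b^T y  s.t.  A^T y >= c,  y >= 0.

So the dual LP is:
  minimize  6y1 + 6y2 + 32y3 + 11y4
  subject to:
    y1 + 4y3 + 2y4 >= 5
    y2 + 2y3 + y4 >= 3
    y1, y2, y3, y4 >= 0

Solving the primal: x* = (2.5, 6).
  primal value c^T x* = 30.5.
Solving the dual: y* = (0, 0.5, 0, 2.5).
  dual value b^T y* = 30.5.
Strong duality: c^T x* = b^T y*. Confirmed.

30.5


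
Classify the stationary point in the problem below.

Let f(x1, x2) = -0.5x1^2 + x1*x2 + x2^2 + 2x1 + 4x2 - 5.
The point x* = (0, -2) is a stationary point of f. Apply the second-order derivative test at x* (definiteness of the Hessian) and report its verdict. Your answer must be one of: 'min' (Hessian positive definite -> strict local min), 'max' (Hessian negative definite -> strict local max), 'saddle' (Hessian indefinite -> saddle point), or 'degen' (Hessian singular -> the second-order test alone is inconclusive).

Compute the Hessian H = grad^2 f:
  H = [[-1, 1], [1, 2]]
Verify stationarity: grad f(x*) = H x* + g = (0, 0).
Eigenvalues of H: -1.3028, 2.3028.
Eigenvalues have mixed signs, so H is indefinite -> x* is a saddle point.

saddle


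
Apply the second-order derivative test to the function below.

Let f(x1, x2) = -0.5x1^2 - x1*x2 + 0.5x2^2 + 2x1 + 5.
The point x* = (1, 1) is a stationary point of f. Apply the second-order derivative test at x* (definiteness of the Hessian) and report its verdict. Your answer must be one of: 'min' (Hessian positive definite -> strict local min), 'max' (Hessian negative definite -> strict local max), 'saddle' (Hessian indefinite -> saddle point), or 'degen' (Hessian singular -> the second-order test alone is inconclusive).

Compute the Hessian H = grad^2 f:
  H = [[-1, -1], [-1, 1]]
Verify stationarity: grad f(x*) = H x* + g = (0, 0).
Eigenvalues of H: -1.4142, 1.4142.
Eigenvalues have mixed signs, so H is indefinite -> x* is a saddle point.

saddle


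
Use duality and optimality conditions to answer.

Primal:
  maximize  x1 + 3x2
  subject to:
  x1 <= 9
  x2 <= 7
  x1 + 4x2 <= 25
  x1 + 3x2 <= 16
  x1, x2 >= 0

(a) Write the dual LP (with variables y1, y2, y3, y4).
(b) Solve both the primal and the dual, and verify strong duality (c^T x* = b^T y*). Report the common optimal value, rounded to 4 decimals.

The standard primal-dual pair for 'max c^T x s.t. A x <= b, x >= 0' is:
  Dual:  min b^T y  s.t.  A^T y >= c,  y >= 0.

So the dual LP is:
  minimize  9y1 + 7y2 + 25y3 + 16y4
  subject to:
    y1 + y3 + y4 >= 1
    y2 + 4y3 + 3y4 >= 3
    y1, y2, y3, y4 >= 0

Solving the primal: x* = (9, 2.3333).
  primal value c^T x* = 16.
Solving the dual: y* = (0, 0, 0, 1).
  dual value b^T y* = 16.
Strong duality: c^T x* = b^T y*. Confirmed.

16


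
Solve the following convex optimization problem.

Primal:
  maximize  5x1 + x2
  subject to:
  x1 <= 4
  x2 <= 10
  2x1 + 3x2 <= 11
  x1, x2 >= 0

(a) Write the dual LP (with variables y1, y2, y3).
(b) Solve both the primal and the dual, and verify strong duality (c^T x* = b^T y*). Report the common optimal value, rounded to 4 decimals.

The standard primal-dual pair for 'max c^T x s.t. A x <= b, x >= 0' is:
  Dual:  min b^T y  s.t.  A^T y >= c,  y >= 0.

So the dual LP is:
  minimize  4y1 + 10y2 + 11y3
  subject to:
    y1 + 2y3 >= 5
    y2 + 3y3 >= 1
    y1, y2, y3 >= 0

Solving the primal: x* = (4, 1).
  primal value c^T x* = 21.
Solving the dual: y* = (4.3333, 0, 0.3333).
  dual value b^T y* = 21.
Strong duality: c^T x* = b^T y*. Confirmed.

21


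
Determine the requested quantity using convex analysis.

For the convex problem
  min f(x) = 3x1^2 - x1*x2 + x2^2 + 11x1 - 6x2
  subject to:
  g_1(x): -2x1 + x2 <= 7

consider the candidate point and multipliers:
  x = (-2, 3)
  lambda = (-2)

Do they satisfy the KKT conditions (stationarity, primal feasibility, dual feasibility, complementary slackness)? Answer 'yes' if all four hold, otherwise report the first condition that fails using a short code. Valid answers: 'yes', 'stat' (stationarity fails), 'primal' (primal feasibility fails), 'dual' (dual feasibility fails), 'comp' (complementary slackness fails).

Gradient of f: grad f(x) = Q x + c = (-4, 2)
Constraint values g_i(x) = a_i^T x - b_i:
  g_1((-2, 3)) = 0
Stationarity residual: grad f(x) + sum_i lambda_i a_i = (0, 0)
  -> stationarity OK
Primal feasibility (all g_i <= 0): OK
Dual feasibility (all lambda_i >= 0): FAILS
Complementary slackness (lambda_i * g_i(x) = 0 for all i): OK

Verdict: the first failing condition is dual_feasibility -> dual.

dual


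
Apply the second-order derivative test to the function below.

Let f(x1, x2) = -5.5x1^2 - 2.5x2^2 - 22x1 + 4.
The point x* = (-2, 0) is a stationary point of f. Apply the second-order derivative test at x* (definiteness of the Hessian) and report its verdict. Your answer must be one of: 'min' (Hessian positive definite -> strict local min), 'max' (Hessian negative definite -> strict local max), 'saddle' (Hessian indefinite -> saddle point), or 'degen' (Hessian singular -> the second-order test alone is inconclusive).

Compute the Hessian H = grad^2 f:
  H = [[-11, 0], [0, -5]]
Verify stationarity: grad f(x*) = H x* + g = (0, 0).
Eigenvalues of H: -11, -5.
Both eigenvalues < 0, so H is negative definite -> x* is a strict local max.

max


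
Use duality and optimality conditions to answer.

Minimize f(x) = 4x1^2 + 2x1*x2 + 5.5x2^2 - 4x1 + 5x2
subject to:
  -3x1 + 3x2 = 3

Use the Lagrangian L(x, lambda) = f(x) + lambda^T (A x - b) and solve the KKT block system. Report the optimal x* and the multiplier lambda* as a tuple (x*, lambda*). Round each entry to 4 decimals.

Form the Lagrangian:
  L(x, lambda) = (1/2) x^T Q x + c^T x + lambda^T (A x - b)
Stationarity (grad_x L = 0): Q x + c + A^T lambda = 0.
Primal feasibility: A x = b.

This gives the KKT block system:
  [ Q   A^T ] [ x     ]   [-c ]
  [ A    0  ] [ lambda ] = [ b ]

Solving the linear system:
  x*      = (-0.6087, 0.3913)
  lambda* = (-2.6957)
  f(x*)   = 6.2391

x* = (-0.6087, 0.3913), lambda* = (-2.6957)


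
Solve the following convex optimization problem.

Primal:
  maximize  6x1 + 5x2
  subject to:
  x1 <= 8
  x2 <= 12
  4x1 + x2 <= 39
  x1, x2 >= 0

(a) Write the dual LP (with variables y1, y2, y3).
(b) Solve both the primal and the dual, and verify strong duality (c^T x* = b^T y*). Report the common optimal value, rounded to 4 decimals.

The standard primal-dual pair for 'max c^T x s.t. A x <= b, x >= 0' is:
  Dual:  min b^T y  s.t.  A^T y >= c,  y >= 0.

So the dual LP is:
  minimize  8y1 + 12y2 + 39y3
  subject to:
    y1 + 4y3 >= 6
    y2 + y3 >= 5
    y1, y2, y3 >= 0

Solving the primal: x* = (6.75, 12).
  primal value c^T x* = 100.5.
Solving the dual: y* = (0, 3.5, 1.5).
  dual value b^T y* = 100.5.
Strong duality: c^T x* = b^T y*. Confirmed.

100.5


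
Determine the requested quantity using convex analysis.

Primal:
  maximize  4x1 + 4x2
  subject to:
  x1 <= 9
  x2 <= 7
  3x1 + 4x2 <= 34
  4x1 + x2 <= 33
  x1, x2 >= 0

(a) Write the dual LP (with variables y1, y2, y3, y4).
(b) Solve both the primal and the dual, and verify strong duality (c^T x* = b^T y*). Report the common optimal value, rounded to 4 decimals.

The standard primal-dual pair for 'max c^T x s.t. A x <= b, x >= 0' is:
  Dual:  min b^T y  s.t.  A^T y >= c,  y >= 0.

So the dual LP is:
  minimize  9y1 + 7y2 + 34y3 + 33y4
  subject to:
    y1 + 3y3 + 4y4 >= 4
    y2 + 4y3 + y4 >= 4
    y1, y2, y3, y4 >= 0

Solving the primal: x* = (7.5385, 2.8462).
  primal value c^T x* = 41.5385.
Solving the dual: y* = (0, 0, 0.9231, 0.3077).
  dual value b^T y* = 41.5385.
Strong duality: c^T x* = b^T y*. Confirmed.

41.5385


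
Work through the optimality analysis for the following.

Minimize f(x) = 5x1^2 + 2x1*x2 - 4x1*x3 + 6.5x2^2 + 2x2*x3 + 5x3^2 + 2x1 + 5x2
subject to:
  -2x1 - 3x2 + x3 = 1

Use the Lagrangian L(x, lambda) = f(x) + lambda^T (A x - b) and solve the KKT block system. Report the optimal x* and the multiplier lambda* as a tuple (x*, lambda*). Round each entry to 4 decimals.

Form the Lagrangian:
  L(x, lambda) = (1/2) x^T Q x + c^T x + lambda^T (A x - b)
Stationarity (grad_x L = 0): Q x + c + A^T lambda = 0.
Primal feasibility: A x = b.

This gives the KKT block system:
  [ Q   A^T ] [ x     ]   [-c ]
  [ A    0  ] [ lambda ] = [ b ]

Solving the linear system:
  x*      = (-0.0724, -0.2877, -0.008)
  lambda* = (0.3662)
  f(x*)   = -0.9748

x* = (-0.0724, -0.2877, -0.008), lambda* = (0.3662)


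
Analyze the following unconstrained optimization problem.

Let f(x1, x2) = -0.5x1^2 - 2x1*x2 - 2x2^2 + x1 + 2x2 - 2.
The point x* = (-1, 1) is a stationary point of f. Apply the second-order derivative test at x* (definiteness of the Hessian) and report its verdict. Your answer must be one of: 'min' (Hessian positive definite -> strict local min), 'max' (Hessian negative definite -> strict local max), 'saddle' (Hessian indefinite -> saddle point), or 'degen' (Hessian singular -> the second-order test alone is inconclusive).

Compute the Hessian H = grad^2 f:
  H = [[-1, -2], [-2, -4]]
Verify stationarity: grad f(x*) = H x* + g = (0, 0).
Eigenvalues of H: -5, 0.
H has a zero eigenvalue (singular; negative semidefinite but not definite), so H is neither positive definite, negative definite, nor indefinite. The second-order test alone is inconclusive -> degen.
(Indeed, f is constant along the null direction of H through x*, so x* is not a strict local extremum.)

degen


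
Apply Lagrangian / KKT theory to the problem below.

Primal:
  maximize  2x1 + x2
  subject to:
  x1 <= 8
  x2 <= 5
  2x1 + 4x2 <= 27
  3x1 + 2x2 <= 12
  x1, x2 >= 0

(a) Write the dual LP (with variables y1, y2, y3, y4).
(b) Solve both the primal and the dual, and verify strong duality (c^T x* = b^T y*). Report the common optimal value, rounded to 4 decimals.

The standard primal-dual pair for 'max c^T x s.t. A x <= b, x >= 0' is:
  Dual:  min b^T y  s.t.  A^T y >= c,  y >= 0.

So the dual LP is:
  minimize  8y1 + 5y2 + 27y3 + 12y4
  subject to:
    y1 + 2y3 + 3y4 >= 2
    y2 + 4y3 + 2y4 >= 1
    y1, y2, y3, y4 >= 0

Solving the primal: x* = (4, 0).
  primal value c^T x* = 8.
Solving the dual: y* = (0, 0, 0, 0.6667).
  dual value b^T y* = 8.
Strong duality: c^T x* = b^T y*. Confirmed.

8


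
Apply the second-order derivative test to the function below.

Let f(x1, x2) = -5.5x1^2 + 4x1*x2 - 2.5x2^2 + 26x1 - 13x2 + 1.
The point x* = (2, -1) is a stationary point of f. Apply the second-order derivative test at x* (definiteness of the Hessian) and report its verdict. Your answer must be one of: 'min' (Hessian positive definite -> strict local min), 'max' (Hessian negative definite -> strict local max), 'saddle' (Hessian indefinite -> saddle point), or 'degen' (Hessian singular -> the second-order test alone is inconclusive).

Compute the Hessian H = grad^2 f:
  H = [[-11, 4], [4, -5]]
Verify stationarity: grad f(x*) = H x* + g = (0, 0).
Eigenvalues of H: -13, -3.
Both eigenvalues < 0, so H is negative definite -> x* is a strict local max.

max


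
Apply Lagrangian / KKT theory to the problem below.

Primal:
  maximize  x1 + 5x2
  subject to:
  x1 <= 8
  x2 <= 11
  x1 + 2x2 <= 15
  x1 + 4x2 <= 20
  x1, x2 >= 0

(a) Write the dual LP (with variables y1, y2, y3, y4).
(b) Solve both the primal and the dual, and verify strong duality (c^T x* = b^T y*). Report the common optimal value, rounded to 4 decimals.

The standard primal-dual pair for 'max c^T x s.t. A x <= b, x >= 0' is:
  Dual:  min b^T y  s.t.  A^T y >= c,  y >= 0.

So the dual LP is:
  minimize  8y1 + 11y2 + 15y3 + 20y4
  subject to:
    y1 + y3 + y4 >= 1
    y2 + 2y3 + 4y4 >= 5
    y1, y2, y3, y4 >= 0

Solving the primal: x* = (0, 5).
  primal value c^T x* = 25.
Solving the dual: y* = (0, 0, 0, 1.25).
  dual value b^T y* = 25.
Strong duality: c^T x* = b^T y*. Confirmed.

25


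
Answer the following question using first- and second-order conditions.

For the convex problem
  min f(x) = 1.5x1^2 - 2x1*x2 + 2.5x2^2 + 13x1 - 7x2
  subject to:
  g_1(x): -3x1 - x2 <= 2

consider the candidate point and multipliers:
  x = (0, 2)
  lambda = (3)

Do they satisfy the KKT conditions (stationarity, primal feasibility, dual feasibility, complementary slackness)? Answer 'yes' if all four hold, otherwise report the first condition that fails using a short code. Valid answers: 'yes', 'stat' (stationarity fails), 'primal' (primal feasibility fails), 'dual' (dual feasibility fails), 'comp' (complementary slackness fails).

Gradient of f: grad f(x) = Q x + c = (9, 3)
Constraint values g_i(x) = a_i^T x - b_i:
  g_1((0, 2)) = -4
Stationarity residual: grad f(x) + sum_i lambda_i a_i = (0, 0)
  -> stationarity OK
Primal feasibility (all g_i <= 0): OK
Dual feasibility (all lambda_i >= 0): OK
Complementary slackness (lambda_i * g_i(x) = 0 for all i): FAILS

Verdict: the first failing condition is complementary_slackness -> comp.

comp


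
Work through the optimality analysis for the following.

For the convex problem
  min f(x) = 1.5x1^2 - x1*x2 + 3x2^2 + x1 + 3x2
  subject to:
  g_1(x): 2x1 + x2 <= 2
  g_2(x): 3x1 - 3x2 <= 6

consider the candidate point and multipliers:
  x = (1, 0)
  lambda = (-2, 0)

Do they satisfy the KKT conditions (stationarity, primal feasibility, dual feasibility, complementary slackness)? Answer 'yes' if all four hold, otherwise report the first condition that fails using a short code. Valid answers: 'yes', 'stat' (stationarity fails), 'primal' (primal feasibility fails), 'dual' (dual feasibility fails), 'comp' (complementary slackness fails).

Gradient of f: grad f(x) = Q x + c = (4, 2)
Constraint values g_i(x) = a_i^T x - b_i:
  g_1((1, 0)) = 0
  g_2((1, 0)) = -3
Stationarity residual: grad f(x) + sum_i lambda_i a_i = (0, 0)
  -> stationarity OK
Primal feasibility (all g_i <= 0): OK
Dual feasibility (all lambda_i >= 0): FAILS
Complementary slackness (lambda_i * g_i(x) = 0 for all i): OK

Verdict: the first failing condition is dual_feasibility -> dual.

dual
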